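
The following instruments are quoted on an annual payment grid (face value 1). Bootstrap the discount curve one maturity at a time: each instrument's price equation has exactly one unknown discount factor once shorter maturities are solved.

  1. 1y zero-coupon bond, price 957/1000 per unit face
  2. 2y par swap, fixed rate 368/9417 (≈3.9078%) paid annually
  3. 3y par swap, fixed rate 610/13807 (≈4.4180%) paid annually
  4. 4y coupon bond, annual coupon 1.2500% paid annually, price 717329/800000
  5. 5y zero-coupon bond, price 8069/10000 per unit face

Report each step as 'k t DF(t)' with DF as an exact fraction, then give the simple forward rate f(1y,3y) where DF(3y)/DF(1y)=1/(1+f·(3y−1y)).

step 1 [1y] zero: DF = P = 957/1000 ≈ 0.957000
step 2 [2y] swap r/1=368/9417: DF=(1 − 368/9417·(0.957000))/(1+368/9417) = 579/625 ≈ 0.926400
step 3 [3y] swap r/1=610/13807: DF=(1 − 610/13807·(0.957000+0.926400))/(1+610/13807) = 439/500 ≈ 0.878000
step 4 [4y] bond c/1=1/80: DF=(717329/800000 − 1/80·(0.957000+0.926400+0.878000))/(1+1/80) = 1703/2000 ≈ 0.851500
step 5 [5y] zero: DF = P = 8069/10000 ≈ 0.806900

1 1 957/1000
2 2 579/625
3 3 439/500
4 4 1703/2000
5 5 8069/10000
f(1y,3y) = ((957/1000)/(439/500) − 1)/(2) = 79/1756 ≈ 4.4989%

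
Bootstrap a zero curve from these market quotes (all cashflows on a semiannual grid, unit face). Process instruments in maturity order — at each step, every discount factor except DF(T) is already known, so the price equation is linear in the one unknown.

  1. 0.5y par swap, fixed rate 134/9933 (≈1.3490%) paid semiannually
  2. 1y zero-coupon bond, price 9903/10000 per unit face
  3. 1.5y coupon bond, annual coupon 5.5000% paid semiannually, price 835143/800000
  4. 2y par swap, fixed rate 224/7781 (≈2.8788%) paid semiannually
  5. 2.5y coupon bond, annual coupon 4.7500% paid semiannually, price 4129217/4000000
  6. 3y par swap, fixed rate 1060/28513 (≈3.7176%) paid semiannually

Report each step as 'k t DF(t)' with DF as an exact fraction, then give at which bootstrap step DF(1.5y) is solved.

step 1 [0.5y] swap r/2=67/9933: DF=(1 − 67/9933·(0))/(1+67/9933) = 9933/10000 ≈ 0.993300
step 2 [1y] zero: DF = P = 9903/10000 ≈ 0.990300
step 3 [1.5y] bond c/2=11/400: DF=(835143/800000 − 11/400·(0.993300+0.990300))/(1+11/400) = 9629/10000 ≈ 0.962900
step 4 [2y] swap r/2=112/7781: DF=(1 − 112/7781·(0.993300+0.990300+0.962900))/(1+112/7781) = 118/125 ≈ 0.944000
step 5 [2.5y] bond c/2=19/800: DF=(4129217/4000000 − 19/800·(0.993300+0.990300+0.962900+0.944000))/(1+19/800) = 9181/10000 ≈ 0.918100
step 6 [3y] swap r/2=530/28513: DF=(1 − 530/28513·(0.993300+0.990300+0.962900+0.944000+0.918100))/(1+530/28513) = 447/500 ≈ 0.894000

1 1/2 9933/10000
2 1 9903/10000
3 3/2 9629/10000
4 2 118/125
5 5/2 9181/10000
6 3 447/500
DF(1.5y) is solved at step 3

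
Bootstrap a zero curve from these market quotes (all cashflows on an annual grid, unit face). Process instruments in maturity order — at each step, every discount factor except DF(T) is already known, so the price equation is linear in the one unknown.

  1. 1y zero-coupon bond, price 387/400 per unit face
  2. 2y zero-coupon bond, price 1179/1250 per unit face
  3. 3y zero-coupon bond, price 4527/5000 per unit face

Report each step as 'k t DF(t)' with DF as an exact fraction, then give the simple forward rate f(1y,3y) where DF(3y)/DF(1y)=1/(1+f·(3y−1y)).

1 1 387/400
2 2 1179/1250
3 3 4527/5000
f(1y,3y) = ((387/400)/(4527/5000) − 1)/(2) = 69/2012 ≈ 3.4294%

step 1 [1y] zero: DF = P = 387/400 ≈ 0.967500
step 2 [2y] zero: DF = P = 1179/1250 ≈ 0.943200
step 3 [3y] zero: DF = P = 4527/5000 ≈ 0.905400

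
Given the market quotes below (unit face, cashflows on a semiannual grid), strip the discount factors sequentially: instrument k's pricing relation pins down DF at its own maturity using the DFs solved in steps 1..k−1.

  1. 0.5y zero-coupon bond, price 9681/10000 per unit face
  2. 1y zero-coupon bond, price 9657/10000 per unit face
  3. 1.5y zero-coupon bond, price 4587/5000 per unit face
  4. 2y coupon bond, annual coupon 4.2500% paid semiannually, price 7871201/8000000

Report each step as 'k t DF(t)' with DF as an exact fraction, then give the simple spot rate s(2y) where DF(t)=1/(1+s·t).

step 1 [0.5y] zero: DF = P = 9681/10000 ≈ 0.968100
step 2 [1y] zero: DF = P = 9657/10000 ≈ 0.965700
step 3 [1.5y] zero: DF = P = 4587/5000 ≈ 0.917400
step 4 [2y] bond c/2=17/800: DF=(7871201/8000000 − 17/800·(0.968100+0.965700+0.917400))/(1+17/800) = 9041/10000 ≈ 0.904100

1 1/2 9681/10000
2 1 9657/10000
3 3/2 4587/5000
4 2 9041/10000
s(2y) = (1/(9041/10000) − 1)/(2) = 959/18082 ≈ 5.3036%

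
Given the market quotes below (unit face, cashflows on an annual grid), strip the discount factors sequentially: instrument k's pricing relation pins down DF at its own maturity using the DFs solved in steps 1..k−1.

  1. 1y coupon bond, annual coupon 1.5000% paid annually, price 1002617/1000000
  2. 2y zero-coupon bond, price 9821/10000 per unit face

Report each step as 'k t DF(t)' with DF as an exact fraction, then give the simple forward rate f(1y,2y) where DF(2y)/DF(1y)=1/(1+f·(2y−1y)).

1 1 4939/5000
2 2 9821/10000
f(1y,2y) = ((4939/5000)/(9821/10000) − 1)/(1) = 57/9821 ≈ 0.5804%

step 1 [1y] bond c/1=3/200: DF=(1002617/1000000 − 3/200·(0))/(1+3/200) = 4939/5000 ≈ 0.987800
step 2 [2y] zero: DF = P = 9821/10000 ≈ 0.982100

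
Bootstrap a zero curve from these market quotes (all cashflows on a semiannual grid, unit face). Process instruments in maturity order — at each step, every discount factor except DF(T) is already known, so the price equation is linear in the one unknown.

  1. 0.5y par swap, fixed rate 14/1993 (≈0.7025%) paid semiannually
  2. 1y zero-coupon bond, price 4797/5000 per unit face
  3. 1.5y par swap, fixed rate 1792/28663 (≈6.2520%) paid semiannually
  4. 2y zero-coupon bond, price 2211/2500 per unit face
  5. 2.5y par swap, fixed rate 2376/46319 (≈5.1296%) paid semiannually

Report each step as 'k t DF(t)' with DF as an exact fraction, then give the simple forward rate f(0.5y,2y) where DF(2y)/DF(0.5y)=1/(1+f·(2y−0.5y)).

step 1 [0.5y] swap r/2=7/1993: DF=(1 − 7/1993·(0))/(1+7/1993) = 1993/2000 ≈ 0.996500
step 2 [1y] zero: DF = P = 4797/5000 ≈ 0.959400
step 3 [1.5y] swap r/2=896/28663: DF=(1 − 896/28663·(0.996500+0.959400))/(1+896/28663) = 569/625 ≈ 0.910400
step 4 [2y] zero: DF = P = 2211/2500 ≈ 0.884400
step 5 [2.5y] swap r/2=1188/46319: DF=(1 − 1188/46319·(0.996500+0.959400+0.910400+0.884400))/(1+1188/46319) = 2203/2500 ≈ 0.881200

1 1/2 1993/2000
2 1 4797/5000
3 3/2 569/625
4 2 2211/2500
5 5/2 2203/2500
f(0.5y,2y) = ((1993/2000)/(2211/2500) − 1)/(3/2) = 1121/13266 ≈ 8.4502%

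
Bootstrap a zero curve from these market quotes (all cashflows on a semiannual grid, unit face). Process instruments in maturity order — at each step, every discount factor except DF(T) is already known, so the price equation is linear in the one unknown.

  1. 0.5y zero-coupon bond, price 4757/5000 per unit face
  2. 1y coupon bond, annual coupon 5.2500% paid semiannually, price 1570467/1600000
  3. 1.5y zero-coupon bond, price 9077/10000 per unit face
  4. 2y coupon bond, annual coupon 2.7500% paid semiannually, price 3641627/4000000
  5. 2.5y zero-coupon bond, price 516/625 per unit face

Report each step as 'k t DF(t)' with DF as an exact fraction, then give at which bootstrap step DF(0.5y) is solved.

1 1/2 4757/5000
2 1 9321/10000
3 3/2 9077/10000
4 2 4301/5000
5 5/2 516/625
DF(0.5y) is solved at step 1

step 1 [0.5y] zero: DF = P = 4757/5000 ≈ 0.951400
step 2 [1y] bond c/2=21/800: DF=(1570467/1600000 − 21/800·(0.951400))/(1+21/800) = 9321/10000 ≈ 0.932100
step 3 [1.5y] zero: DF = P = 9077/10000 ≈ 0.907700
step 4 [2y] bond c/2=11/800: DF=(3641627/4000000 − 11/800·(0.951400+0.932100+0.907700))/(1+11/800) = 4301/5000 ≈ 0.860200
step 5 [2.5y] zero: DF = P = 516/625 ≈ 0.825600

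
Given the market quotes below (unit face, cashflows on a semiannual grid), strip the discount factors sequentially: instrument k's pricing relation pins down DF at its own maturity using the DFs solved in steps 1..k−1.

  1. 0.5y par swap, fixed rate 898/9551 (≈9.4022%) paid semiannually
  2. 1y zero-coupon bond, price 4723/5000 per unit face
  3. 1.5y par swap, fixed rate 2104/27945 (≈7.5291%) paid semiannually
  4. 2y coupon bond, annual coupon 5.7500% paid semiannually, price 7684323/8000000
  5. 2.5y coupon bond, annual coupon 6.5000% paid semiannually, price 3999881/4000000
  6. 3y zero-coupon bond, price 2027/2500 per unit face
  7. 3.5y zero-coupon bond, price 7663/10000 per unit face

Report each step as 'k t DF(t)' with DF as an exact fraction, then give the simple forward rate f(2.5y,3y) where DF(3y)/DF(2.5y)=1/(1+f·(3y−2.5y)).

1 1/2 9551/10000
2 1 4723/5000
3 3/2 2237/2500
4 2 2139/2500
5 5/2 1067/1250
6 3 2027/2500
7 7/2 7663/10000
f(2.5y,3y) = ((1067/1250)/(2027/2500) − 1)/(1/2) = 214/2027 ≈ 10.5575%

step 1 [0.5y] swap r/2=449/9551: DF=(1 − 449/9551·(0))/(1+449/9551) = 9551/10000 ≈ 0.955100
step 2 [1y] zero: DF = P = 4723/5000 ≈ 0.944600
step 3 [1.5y] swap r/2=1052/27945: DF=(1 − 1052/27945·(0.955100+0.944600))/(1+1052/27945) = 2237/2500 ≈ 0.894800
step 4 [2y] bond c/2=23/800: DF=(7684323/8000000 − 23/800·(0.955100+0.944600+0.894800))/(1+23/800) = 2139/2500 ≈ 0.855600
step 5 [2.5y] bond c/2=13/400: DF=(3999881/4000000 − 13/400·(0.955100+0.944600+0.894800+0.855600))/(1+13/400) = 1067/1250 ≈ 0.853600
step 6 [3y] zero: DF = P = 2027/2500 ≈ 0.810800
step 7 [3.5y] zero: DF = P = 7663/10000 ≈ 0.766300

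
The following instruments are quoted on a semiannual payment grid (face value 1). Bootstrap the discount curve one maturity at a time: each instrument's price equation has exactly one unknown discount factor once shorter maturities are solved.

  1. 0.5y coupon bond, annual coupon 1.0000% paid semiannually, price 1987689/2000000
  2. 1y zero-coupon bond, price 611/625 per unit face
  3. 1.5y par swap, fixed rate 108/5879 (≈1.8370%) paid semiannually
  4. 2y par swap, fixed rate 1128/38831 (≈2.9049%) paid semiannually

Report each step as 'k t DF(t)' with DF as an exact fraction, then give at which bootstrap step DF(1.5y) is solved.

step 1 [0.5y] bond c/2=1/200: DF=(1987689/2000000 − 1/200·(0))/(1+1/200) = 9889/10000 ≈ 0.988900
step 2 [1y] zero: DF = P = 611/625 ≈ 0.977600
step 3 [1.5y] swap r/2=54/5879: DF=(1 − 54/5879·(0.988900+0.977600))/(1+54/5879) = 973/1000 ≈ 0.973000
step 4 [2y] swap r/2=564/38831: DF=(1 − 564/38831·(0.988900+0.977600+0.973000))/(1+564/38831) = 2359/2500 ≈ 0.943600

1 1/2 9889/10000
2 1 611/625
3 3/2 973/1000
4 2 2359/2500
DF(1.5y) is solved at step 3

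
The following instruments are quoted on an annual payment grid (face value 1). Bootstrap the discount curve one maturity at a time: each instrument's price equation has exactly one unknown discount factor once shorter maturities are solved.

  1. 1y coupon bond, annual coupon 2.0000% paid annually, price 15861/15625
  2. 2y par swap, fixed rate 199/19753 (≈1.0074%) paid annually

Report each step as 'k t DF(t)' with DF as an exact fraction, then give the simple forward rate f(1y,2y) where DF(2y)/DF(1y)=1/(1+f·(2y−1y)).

1 1 622/625
2 2 9801/10000
f(1y,2y) = ((622/625)/(9801/10000) − 1)/(1) = 151/9801 ≈ 1.5407%

step 1 [1y] bond c/1=1/50: DF=(15861/15625 − 1/50·(0))/(1+1/50) = 622/625 ≈ 0.995200
step 2 [2y] swap r/1=199/19753: DF=(1 − 199/19753·(0.995200))/(1+199/19753) = 9801/10000 ≈ 0.980100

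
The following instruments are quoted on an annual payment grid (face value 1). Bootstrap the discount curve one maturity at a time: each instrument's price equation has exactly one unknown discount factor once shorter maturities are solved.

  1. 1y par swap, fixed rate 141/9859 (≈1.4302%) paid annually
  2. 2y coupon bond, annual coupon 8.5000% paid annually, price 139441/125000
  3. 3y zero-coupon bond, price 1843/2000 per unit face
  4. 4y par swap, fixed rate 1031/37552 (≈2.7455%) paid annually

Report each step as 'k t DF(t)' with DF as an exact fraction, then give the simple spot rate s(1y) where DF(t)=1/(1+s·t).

1 1 9859/10000
2 2 9509/10000
3 3 1843/2000
4 4 8969/10000
s(1y) = (1/(9859/10000) − 1)/(1) = 141/9859 ≈ 1.4302%

step 1 [1y] swap r/1=141/9859: DF=(1 − 141/9859·(0))/(1+141/9859) = 9859/10000 ≈ 0.985900
step 2 [2y] bond c/1=17/200: DF=(139441/125000 − 17/200·(0.985900))/(1+17/200) = 9509/10000 ≈ 0.950900
step 3 [3y] zero: DF = P = 1843/2000 ≈ 0.921500
step 4 [4y] swap r/1=1031/37552: DF=(1 − 1031/37552·(0.985900+0.950900+0.921500))/(1+1031/37552) = 8969/10000 ≈ 0.896900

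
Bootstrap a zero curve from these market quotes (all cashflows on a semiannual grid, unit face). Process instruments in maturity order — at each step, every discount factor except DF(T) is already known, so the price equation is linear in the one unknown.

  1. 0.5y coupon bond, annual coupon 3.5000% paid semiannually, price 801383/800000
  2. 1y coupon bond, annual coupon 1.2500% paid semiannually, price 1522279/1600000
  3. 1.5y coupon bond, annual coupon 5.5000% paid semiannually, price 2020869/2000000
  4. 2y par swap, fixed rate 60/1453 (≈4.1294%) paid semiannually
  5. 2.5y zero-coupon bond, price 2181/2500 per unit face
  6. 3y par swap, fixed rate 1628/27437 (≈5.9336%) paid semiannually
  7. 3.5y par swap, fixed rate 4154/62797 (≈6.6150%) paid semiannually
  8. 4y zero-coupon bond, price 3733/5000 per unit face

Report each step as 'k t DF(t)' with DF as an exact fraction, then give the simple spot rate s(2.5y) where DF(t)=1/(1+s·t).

step 1 [0.5y] bond c/2=7/400: DF=(801383/800000 − 7/400·(0))/(1+7/400) = 1969/2000 ≈ 0.984500
step 2 [1y] bond c/2=1/160: DF=(1522279/1600000 − 1/160·(0.984500))/(1+1/160) = 4697/5000 ≈ 0.939400
step 3 [1.5y] bond c/2=11/400: DF=(2020869/2000000 − 11/400·(0.984500+0.939400))/(1+11/400) = 9319/10000 ≈ 0.931900
step 4 [2y] swap r/2=30/1453: DF=(1 − 30/1453·(0.984500+0.939400+0.931900))/(1+30/1453) = 461/500 ≈ 0.922000
step 5 [2.5y] zero: DF = P = 2181/2500 ≈ 0.872400
step 6 [3y] swap r/2=814/27437: DF=(1 − 814/27437·(0.984500+0.939400+0.931900+0.922000+0.872400))/(1+814/27437) = 2093/2500 ≈ 0.837200
step 7 [3.5y] swap r/2=2077/62797: DF=(1 − 2077/62797·(0.984500+0.939400+0.931900+0.922000+0.872400+0.837200))/(1+2077/62797) = 7923/10000 ≈ 0.792300
step 8 [4y] zero: DF = P = 3733/5000 ≈ 0.746600

1 1/2 1969/2000
2 1 4697/5000
3 3/2 9319/10000
4 2 461/500
5 5/2 2181/2500
6 3 2093/2500
7 7/2 7923/10000
8 4 3733/5000
s(2.5y) = (1/(2181/2500) − 1)/(5/2) = 638/10905 ≈ 5.8505%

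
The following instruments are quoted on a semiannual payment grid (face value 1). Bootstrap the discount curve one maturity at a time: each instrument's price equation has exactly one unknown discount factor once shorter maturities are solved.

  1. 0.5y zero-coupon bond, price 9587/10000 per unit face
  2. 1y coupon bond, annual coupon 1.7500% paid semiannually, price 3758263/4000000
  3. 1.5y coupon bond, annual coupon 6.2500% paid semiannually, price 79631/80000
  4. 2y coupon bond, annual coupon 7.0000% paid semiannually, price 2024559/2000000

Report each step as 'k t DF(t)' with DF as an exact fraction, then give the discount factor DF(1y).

1 1/2 9587/10000
2 1 9231/10000
3 3/2 4541/5000
4 2 8837/10000
DF(1y) = 9231/10000 ≈ 0.923100

step 1 [0.5y] zero: DF = P = 9587/10000 ≈ 0.958700
step 2 [1y] bond c/2=7/800: DF=(3758263/4000000 − 7/800·(0.958700))/(1+7/800) = 9231/10000 ≈ 0.923100
step 3 [1.5y] bond c/2=1/32: DF=(79631/80000 − 1/32·(0.958700+0.923100))/(1+1/32) = 4541/5000 ≈ 0.908200
step 4 [2y] bond c/2=7/200: DF=(2024559/2000000 − 7/200·(0.958700+0.923100+0.908200))/(1+7/200) = 8837/10000 ≈ 0.883700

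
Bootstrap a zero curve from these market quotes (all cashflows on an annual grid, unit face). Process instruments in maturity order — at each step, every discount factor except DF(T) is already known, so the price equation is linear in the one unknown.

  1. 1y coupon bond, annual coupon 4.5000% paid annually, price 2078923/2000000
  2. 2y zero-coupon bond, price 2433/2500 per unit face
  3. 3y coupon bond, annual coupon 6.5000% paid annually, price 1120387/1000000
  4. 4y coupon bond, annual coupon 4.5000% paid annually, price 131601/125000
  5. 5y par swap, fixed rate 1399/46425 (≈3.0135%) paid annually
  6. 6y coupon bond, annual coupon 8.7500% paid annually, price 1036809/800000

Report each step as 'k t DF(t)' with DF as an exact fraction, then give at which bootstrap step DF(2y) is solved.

1 1 9947/10000
2 2 2433/2500
3 3 9319/10000
4 4 4413/5000
5 5 8601/10000
6 6 4091/5000
DF(2y) is solved at step 2

step 1 [1y] bond c/1=9/200: DF=(2078923/2000000 − 9/200·(0))/(1+9/200) = 9947/10000 ≈ 0.994700
step 2 [2y] zero: DF = P = 2433/2500 ≈ 0.973200
step 3 [3y] bond c/1=13/200: DF=(1120387/1000000 − 13/200·(0.994700+0.973200))/(1+13/200) = 9319/10000 ≈ 0.931900
step 4 [4y] bond c/1=9/200: DF=(131601/125000 − 9/200·(0.994700+0.973200+0.931900))/(1+9/200) = 4413/5000 ≈ 0.882600
step 5 [5y] swap r/1=1399/46425: DF=(1 − 1399/46425·(0.994700+0.973200+0.931900+0.882600))/(1+1399/46425) = 8601/10000 ≈ 0.860100
step 6 [6y] bond c/1=7/80: DF=(1036809/800000 − 7/80·(0.994700+0.973200+0.931900+0.882600+0.860100))/(1+7/80) = 4091/5000 ≈ 0.818200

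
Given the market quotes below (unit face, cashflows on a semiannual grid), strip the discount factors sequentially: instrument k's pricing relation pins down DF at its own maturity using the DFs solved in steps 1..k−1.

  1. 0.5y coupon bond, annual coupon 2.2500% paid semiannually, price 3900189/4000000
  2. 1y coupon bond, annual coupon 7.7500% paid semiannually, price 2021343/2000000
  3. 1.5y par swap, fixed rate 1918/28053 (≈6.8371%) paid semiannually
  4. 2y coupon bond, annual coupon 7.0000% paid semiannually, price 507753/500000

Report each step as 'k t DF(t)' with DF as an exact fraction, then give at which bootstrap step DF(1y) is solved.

step 1 [0.5y] bond c/2=9/800: DF=(3900189/4000000 − 9/800·(0))/(1+9/800) = 4821/5000 ≈ 0.964200
step 2 [1y] bond c/2=31/800: DF=(2021343/2000000 − 31/800·(0.964200))/(1+31/800) = 937/1000 ≈ 0.937000
step 3 [1.5y] swap r/2=959/28053: DF=(1 − 959/28053·(0.964200+0.937000))/(1+959/28053) = 9041/10000 ≈ 0.904100
step 4 [2y] bond c/2=7/200: DF=(507753/500000 − 7/200·(0.964200+0.937000+0.904100))/(1+7/200) = 8863/10000 ≈ 0.886300

1 1/2 4821/5000
2 1 937/1000
3 3/2 9041/10000
4 2 8863/10000
DF(1y) is solved at step 2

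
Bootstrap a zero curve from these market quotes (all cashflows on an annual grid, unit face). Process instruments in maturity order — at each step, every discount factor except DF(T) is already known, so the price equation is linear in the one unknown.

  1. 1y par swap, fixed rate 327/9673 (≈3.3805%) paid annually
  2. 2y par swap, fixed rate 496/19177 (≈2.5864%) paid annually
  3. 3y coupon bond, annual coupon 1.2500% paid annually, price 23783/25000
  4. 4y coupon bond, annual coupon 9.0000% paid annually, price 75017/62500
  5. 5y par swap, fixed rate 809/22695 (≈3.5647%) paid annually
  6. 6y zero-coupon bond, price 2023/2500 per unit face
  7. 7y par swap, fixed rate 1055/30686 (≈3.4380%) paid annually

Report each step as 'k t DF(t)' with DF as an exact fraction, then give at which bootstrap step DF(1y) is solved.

step 1 [1y] swap r/1=327/9673: DF=(1 − 327/9673·(0))/(1+327/9673) = 9673/10000 ≈ 0.967300
step 2 [2y] swap r/1=496/19177: DF=(1 − 496/19177·(0.967300))/(1+496/19177) = 594/625 ≈ 0.950400
step 3 [3y] bond c/1=1/80: DF=(23783/25000 − 1/80·(0.967300+0.950400))/(1+1/80) = 9159/10000 ≈ 0.915900
step 4 [4y] bond c/1=9/100: DF=(75017/62500 − 9/100·(0.967300+0.950400+0.915900))/(1+9/100) = 542/625 ≈ 0.867200
step 5 [5y] swap r/1=809/22695: DF=(1 − 809/22695·(0.967300+0.950400+0.915900+0.867200))/(1+809/22695) = 4191/5000 ≈ 0.838200
step 6 [6y] zero: DF = P = 2023/2500 ≈ 0.809200
step 7 [7y] swap r/1=1055/30686: DF=(1 − 1055/30686·(0.967300+0.950400+0.915900+0.867200+0.838200+0.809200))/(1+1055/30686) = 789/1000 ≈ 0.789000

1 1 9673/10000
2 2 594/625
3 3 9159/10000
4 4 542/625
5 5 4191/5000
6 6 2023/2500
7 7 789/1000
DF(1y) is solved at step 1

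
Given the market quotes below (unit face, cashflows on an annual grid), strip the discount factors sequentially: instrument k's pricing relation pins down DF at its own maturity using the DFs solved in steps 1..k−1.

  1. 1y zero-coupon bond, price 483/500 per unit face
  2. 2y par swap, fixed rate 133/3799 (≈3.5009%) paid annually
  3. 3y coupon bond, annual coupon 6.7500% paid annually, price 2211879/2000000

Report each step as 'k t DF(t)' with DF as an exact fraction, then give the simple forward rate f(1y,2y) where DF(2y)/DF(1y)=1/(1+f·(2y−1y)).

step 1 [1y] zero: DF = P = 483/500 ≈ 0.966000
step 2 [2y] swap r/1=133/3799: DF=(1 − 133/3799·(0.966000))/(1+133/3799) = 1867/2000 ≈ 0.933500
step 3 [3y] bond c/1=27/400: DF=(2211879/2000000 − 27/400·(0.966000+0.933500))/(1+27/400) = 9159/10000 ≈ 0.915900

1 1 483/500
2 2 1867/2000
3 3 9159/10000
f(1y,2y) = ((483/500)/(1867/2000) − 1)/(1) = 65/1867 ≈ 3.4815%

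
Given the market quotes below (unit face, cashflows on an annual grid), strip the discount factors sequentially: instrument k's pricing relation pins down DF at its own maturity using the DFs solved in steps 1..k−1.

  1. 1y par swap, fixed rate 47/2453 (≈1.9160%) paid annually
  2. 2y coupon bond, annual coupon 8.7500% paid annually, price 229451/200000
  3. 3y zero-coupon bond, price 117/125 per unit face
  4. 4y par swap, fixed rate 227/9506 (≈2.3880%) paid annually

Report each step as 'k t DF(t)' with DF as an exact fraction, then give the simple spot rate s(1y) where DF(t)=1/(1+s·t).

step 1 [1y] swap r/1=47/2453: DF=(1 − 47/2453·(0))/(1+47/2453) = 2453/2500 ≈ 0.981200
step 2 [2y] bond c/1=7/80: DF=(229451/200000 − 7/80·(0.981200))/(1+7/80) = 122/125 ≈ 0.976000
step 3 [3y] zero: DF = P = 117/125 ≈ 0.936000
step 4 [4y] swap r/1=227/9506: DF=(1 − 227/9506·(0.981200+0.976000+0.936000))/(1+227/9506) = 2273/2500 ≈ 0.909200

1 1 2453/2500
2 2 122/125
3 3 117/125
4 4 2273/2500
s(1y) = (1/(2453/2500) − 1)/(1) = 47/2453 ≈ 1.9160%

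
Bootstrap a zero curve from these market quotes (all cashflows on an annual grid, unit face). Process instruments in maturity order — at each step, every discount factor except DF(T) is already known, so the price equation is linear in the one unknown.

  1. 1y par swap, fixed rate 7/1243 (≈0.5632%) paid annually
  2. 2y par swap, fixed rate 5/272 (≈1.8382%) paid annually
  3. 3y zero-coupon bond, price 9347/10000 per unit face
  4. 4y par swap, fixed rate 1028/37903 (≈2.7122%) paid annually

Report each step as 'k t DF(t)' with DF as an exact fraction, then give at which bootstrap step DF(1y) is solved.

step 1 [1y] swap r/1=7/1243: DF=(1 − 7/1243·(0))/(1+7/1243) = 1243/1250 ≈ 0.994400
step 2 [2y] swap r/1=5/272: DF=(1 − 5/272·(0.994400))/(1+5/272) = 241/250 ≈ 0.964000
step 3 [3y] zero: DF = P = 9347/10000 ≈ 0.934700
step 4 [4y] swap r/1=1028/37903: DF=(1 − 1028/37903·(0.994400+0.964000+0.934700))/(1+1028/37903) = 2243/2500 ≈ 0.897200

1 1 1243/1250
2 2 241/250
3 3 9347/10000
4 4 2243/2500
DF(1y) is solved at step 1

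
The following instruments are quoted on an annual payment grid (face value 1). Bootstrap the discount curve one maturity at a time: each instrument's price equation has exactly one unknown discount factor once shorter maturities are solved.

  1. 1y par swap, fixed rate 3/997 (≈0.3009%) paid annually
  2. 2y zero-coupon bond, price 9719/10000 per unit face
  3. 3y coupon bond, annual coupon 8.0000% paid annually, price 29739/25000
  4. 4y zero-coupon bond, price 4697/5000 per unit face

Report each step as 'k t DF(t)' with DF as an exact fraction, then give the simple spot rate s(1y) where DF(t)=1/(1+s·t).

1 1 997/1000
2 2 9719/10000
3 3 2389/2500
4 4 4697/5000
s(1y) = (1/(997/1000) − 1)/(1) = 3/997 ≈ 0.3009%

step 1 [1y] swap r/1=3/997: DF=(1 − 3/997·(0))/(1+3/997) = 997/1000 ≈ 0.997000
step 2 [2y] zero: DF = P = 9719/10000 ≈ 0.971900
step 3 [3y] bond c/1=2/25: DF=(29739/25000 − 2/25·(0.997000+0.971900))/(1+2/25) = 2389/2500 ≈ 0.955600
step 4 [4y] zero: DF = P = 4697/5000 ≈ 0.939400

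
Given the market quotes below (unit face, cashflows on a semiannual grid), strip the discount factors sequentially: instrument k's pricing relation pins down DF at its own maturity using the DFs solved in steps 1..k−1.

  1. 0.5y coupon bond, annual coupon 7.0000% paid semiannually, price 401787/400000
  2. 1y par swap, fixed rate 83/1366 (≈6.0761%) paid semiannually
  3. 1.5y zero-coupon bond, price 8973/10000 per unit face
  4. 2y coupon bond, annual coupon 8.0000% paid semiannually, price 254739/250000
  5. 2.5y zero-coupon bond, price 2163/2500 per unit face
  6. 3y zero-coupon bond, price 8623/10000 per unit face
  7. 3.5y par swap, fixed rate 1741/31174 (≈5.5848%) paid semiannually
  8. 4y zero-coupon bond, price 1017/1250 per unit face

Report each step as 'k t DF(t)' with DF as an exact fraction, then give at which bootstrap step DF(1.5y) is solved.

step 1 [0.5y] bond c/2=7/200: DF=(401787/400000 − 7/200·(0))/(1+7/200) = 1941/2000 ≈ 0.970500
step 2 [1y] swap r/2=83/2732: DF=(1 − 83/2732·(0.970500))/(1+83/2732) = 9419/10000 ≈ 0.941900
step 3 [1.5y] zero: DF = P = 8973/10000 ≈ 0.897300
step 4 [2y] bond c/2=1/25: DF=(254739/250000 − 1/25·(0.970500+0.941900+0.897300))/(1+1/25) = 8717/10000 ≈ 0.871700
step 5 [2.5y] zero: DF = P = 2163/2500 ≈ 0.865200
step 6 [3y] zero: DF = P = 8623/10000 ≈ 0.862300
step 7 [3.5y] swap r/2=1741/62348: DF=(1 − 1741/62348·(0.970500+0.941900+0.897300+0.871700+0.865200+0.862300))/(1+1741/62348) = 8259/10000 ≈ 0.825900
step 8 [4y] zero: DF = P = 1017/1250 ≈ 0.813600

1 1/2 1941/2000
2 1 9419/10000
3 3/2 8973/10000
4 2 8717/10000
5 5/2 2163/2500
6 3 8623/10000
7 7/2 8259/10000
8 4 1017/1250
DF(1.5y) is solved at step 3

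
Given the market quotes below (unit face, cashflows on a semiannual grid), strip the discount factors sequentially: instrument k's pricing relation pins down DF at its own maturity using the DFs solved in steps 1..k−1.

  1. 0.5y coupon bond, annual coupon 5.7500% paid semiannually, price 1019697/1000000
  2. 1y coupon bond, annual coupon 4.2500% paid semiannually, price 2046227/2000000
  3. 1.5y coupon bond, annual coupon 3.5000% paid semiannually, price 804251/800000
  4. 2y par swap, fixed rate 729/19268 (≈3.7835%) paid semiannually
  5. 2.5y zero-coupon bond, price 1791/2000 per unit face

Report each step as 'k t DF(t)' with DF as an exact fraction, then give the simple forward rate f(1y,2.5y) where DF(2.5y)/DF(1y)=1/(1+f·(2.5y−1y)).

step 1 [0.5y] bond c/2=23/800: DF=(1019697/1000000 − 23/800·(0))/(1+23/800) = 1239/1250 ≈ 0.991200
step 2 [1y] bond c/2=17/800: DF=(2046227/2000000 − 17/800·(0.991200))/(1+17/800) = 2453/2500 ≈ 0.981200
step 3 [1.5y] bond c/2=7/400: DF=(804251/800000 − 7/400·(0.991200+0.981200))/(1+7/400) = 9541/10000 ≈ 0.954100
step 4 [2y] swap r/2=729/38536: DF=(1 − 729/38536·(0.991200+0.981200+0.954100))/(1+729/38536) = 9271/10000 ≈ 0.927100
step 5 [2.5y] zero: DF = P = 1791/2000 ≈ 0.895500

1 1/2 1239/1250
2 1 2453/2500
3 3/2 9541/10000
4 2 9271/10000
5 5/2 1791/2000
f(1y,2.5y) = ((2453/2500)/(1791/2000) − 1)/(3/2) = 1714/26865 ≈ 6.3800%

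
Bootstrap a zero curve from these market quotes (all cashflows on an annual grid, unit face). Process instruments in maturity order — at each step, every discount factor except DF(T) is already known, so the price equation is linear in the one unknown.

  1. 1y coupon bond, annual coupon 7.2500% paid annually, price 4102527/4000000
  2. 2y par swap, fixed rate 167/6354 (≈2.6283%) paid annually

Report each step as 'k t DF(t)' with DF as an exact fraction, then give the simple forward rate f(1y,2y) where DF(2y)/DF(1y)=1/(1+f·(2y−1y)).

1 1 9563/10000
2 2 9499/10000
f(1y,2y) = ((9563/10000)/(9499/10000) − 1)/(1) = 64/9499 ≈ 0.6738%

step 1 [1y] bond c/1=29/400: DF=(4102527/4000000 − 29/400·(0))/(1+29/400) = 9563/10000 ≈ 0.956300
step 2 [2y] swap r/1=167/6354: DF=(1 − 167/6354·(0.956300))/(1+167/6354) = 9499/10000 ≈ 0.949900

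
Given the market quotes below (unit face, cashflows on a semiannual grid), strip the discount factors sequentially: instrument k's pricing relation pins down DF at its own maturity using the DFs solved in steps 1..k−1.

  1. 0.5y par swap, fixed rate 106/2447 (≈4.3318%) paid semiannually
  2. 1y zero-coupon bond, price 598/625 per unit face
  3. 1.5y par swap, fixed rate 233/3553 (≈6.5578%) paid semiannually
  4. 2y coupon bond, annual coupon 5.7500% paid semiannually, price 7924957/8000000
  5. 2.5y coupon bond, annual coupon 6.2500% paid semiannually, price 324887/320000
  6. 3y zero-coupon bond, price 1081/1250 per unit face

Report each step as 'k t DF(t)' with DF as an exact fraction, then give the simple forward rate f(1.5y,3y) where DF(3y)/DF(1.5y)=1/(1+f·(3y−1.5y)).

step 1 [0.5y] swap r/2=53/2447: DF=(1 − 53/2447·(0))/(1+53/2447) = 2447/2500 ≈ 0.978800
step 2 [1y] zero: DF = P = 598/625 ≈ 0.956800
step 3 [1.5y] swap r/2=233/7106: DF=(1 − 233/7106·(0.978800+0.956800))/(1+233/7106) = 2267/2500 ≈ 0.906800
step 4 [2y] bond c/2=23/800: DF=(7924957/8000000 − 23/800·(0.978800+0.956800+0.906800))/(1+23/800) = 1767/2000 ≈ 0.883500
step 5 [2.5y] bond c/2=1/32: DF=(324887/320000 − 1/32·(0.978800+0.956800+0.906800+0.883500))/(1+1/32) = 2179/2500 ≈ 0.871600
step 6 [3y] zero: DF = P = 1081/1250 ≈ 0.864800

1 1/2 2447/2500
2 1 598/625
3 3/2 2267/2500
4 2 1767/2000
5 5/2 2179/2500
6 3 1081/1250
f(1.5y,3y) = ((2267/2500)/(1081/1250) − 1)/(3/2) = 35/1081 ≈ 3.2377%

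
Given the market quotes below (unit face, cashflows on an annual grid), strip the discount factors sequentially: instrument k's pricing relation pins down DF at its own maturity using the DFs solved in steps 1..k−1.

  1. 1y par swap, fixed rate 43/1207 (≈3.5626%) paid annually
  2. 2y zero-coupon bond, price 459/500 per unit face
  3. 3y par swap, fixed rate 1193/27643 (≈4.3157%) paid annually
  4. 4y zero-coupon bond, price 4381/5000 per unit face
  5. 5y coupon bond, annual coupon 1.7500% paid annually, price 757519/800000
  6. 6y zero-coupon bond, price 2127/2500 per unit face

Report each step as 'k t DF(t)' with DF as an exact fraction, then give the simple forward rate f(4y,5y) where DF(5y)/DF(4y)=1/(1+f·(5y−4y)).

1 1 1207/1250
2 2 459/500
3 3 8807/10000
4 4 4381/5000
5 5 217/250
6 6 2127/2500
f(4y,5y) = ((4381/5000)/(217/250) − 1)/(1) = 41/4340 ≈ 0.9447%

step 1 [1y] swap r/1=43/1207: DF=(1 − 43/1207·(0))/(1+43/1207) = 1207/1250 ≈ 0.965600
step 2 [2y] zero: DF = P = 459/500 ≈ 0.918000
step 3 [3y] swap r/1=1193/27643: DF=(1 − 1193/27643·(0.965600+0.918000))/(1+1193/27643) = 8807/10000 ≈ 0.880700
step 4 [4y] zero: DF = P = 4381/5000 ≈ 0.876200
step 5 [5y] bond c/1=7/400: DF=(757519/800000 − 7/400·(0.965600+0.918000+0.880700+0.876200))/(1+7/400) = 217/250 ≈ 0.868000
step 6 [6y] zero: DF = P = 2127/2500 ≈ 0.850800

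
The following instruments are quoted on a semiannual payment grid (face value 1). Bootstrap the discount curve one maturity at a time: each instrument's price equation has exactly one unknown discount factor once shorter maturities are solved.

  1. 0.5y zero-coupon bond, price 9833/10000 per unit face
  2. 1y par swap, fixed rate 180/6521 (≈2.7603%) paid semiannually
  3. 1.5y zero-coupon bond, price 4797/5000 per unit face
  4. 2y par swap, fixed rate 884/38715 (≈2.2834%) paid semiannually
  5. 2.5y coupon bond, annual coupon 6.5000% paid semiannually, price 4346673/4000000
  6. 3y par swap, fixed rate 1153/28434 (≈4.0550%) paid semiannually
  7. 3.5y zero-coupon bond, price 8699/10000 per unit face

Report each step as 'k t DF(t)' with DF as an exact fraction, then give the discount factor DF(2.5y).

step 1 [0.5y] zero: DF = P = 9833/10000 ≈ 0.983300
step 2 [1y] swap r/2=90/6521: DF=(1 − 90/6521·(0.983300))/(1+90/6521) = 973/1000 ≈ 0.973000
step 3 [1.5y] zero: DF = P = 4797/5000 ≈ 0.959400
step 4 [2y] swap r/2=442/38715: DF=(1 − 442/38715·(0.983300+0.973000+0.959400))/(1+442/38715) = 4779/5000 ≈ 0.955800
step 5 [2.5y] bond c/2=13/400: DF=(4346673/4000000 − 13/400·(0.983300+0.973000+0.959400+0.955800))/(1+13/400) = 4653/5000 ≈ 0.930600
step 6 [3y] swap r/2=1153/56868: DF=(1 − 1153/56868·(0.983300+0.973000+0.959400+0.955800+0.930600))/(1+1153/56868) = 8847/10000 ≈ 0.884700
step 7 [3.5y] zero: DF = P = 8699/10000 ≈ 0.869900

1 1/2 9833/10000
2 1 973/1000
3 3/2 4797/5000
4 2 4779/5000
5 5/2 4653/5000
6 3 8847/10000
7 7/2 8699/10000
DF(2.5y) = 4653/5000 ≈ 0.930600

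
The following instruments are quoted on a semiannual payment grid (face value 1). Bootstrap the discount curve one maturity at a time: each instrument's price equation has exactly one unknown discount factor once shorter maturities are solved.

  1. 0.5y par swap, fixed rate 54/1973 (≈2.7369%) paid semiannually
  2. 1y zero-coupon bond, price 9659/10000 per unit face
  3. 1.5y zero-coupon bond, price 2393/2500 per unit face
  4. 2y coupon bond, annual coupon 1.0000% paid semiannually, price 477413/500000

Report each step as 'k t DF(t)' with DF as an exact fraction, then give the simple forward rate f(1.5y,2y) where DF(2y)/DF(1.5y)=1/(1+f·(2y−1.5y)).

1 1/2 1973/2000
2 1 9659/10000
3 3/2 2393/2500
4 2 2339/2500
f(1.5y,2y) = ((2393/2500)/(2339/2500) − 1)/(1/2) = 108/2339 ≈ 4.6174%

step 1 [0.5y] swap r/2=27/1973: DF=(1 − 27/1973·(0))/(1+27/1973) = 1973/2000 ≈ 0.986500
step 2 [1y] zero: DF = P = 9659/10000 ≈ 0.965900
step 3 [1.5y] zero: DF = P = 2393/2500 ≈ 0.957200
step 4 [2y] bond c/2=1/200: DF=(477413/500000 − 1/200·(0.986500+0.965900+0.957200))/(1+1/200) = 2339/2500 ≈ 0.935600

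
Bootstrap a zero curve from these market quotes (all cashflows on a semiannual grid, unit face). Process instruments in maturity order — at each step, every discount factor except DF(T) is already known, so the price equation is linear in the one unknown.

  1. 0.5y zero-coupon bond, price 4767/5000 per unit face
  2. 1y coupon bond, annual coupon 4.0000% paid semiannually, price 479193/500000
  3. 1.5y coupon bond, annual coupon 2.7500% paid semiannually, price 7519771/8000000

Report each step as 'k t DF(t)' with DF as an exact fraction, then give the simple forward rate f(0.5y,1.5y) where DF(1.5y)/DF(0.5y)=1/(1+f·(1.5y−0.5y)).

step 1 [0.5y] zero: DF = P = 4767/5000 ≈ 0.953400
step 2 [1y] bond c/2=1/50: DF=(479193/500000 − 1/50·(0.953400))/(1+1/50) = 9209/10000 ≈ 0.920900
step 3 [1.5y] bond c/2=11/800: DF=(7519771/8000000 − 11/800·(0.953400+0.920900))/(1+11/800) = 4509/5000 ≈ 0.901800

1 1/2 4767/5000
2 1 9209/10000
3 3/2 4509/5000
f(0.5y,1.5y) = ((4767/5000)/(4509/5000) − 1)/(1) = 86/1503 ≈ 5.7219%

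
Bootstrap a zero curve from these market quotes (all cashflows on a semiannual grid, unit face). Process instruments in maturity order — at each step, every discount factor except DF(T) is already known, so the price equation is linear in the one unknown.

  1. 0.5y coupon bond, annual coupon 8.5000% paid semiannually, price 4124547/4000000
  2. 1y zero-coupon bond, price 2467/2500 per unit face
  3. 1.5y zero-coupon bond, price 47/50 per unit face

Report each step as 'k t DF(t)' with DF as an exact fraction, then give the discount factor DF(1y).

1 1/2 9891/10000
2 1 2467/2500
3 3/2 47/50
DF(1y) = 2467/2500 ≈ 0.986800

step 1 [0.5y] bond c/2=17/400: DF=(4124547/4000000 − 17/400·(0))/(1+17/400) = 9891/10000 ≈ 0.989100
step 2 [1y] zero: DF = P = 2467/2500 ≈ 0.986800
step 3 [1.5y] zero: DF = P = 47/50 ≈ 0.940000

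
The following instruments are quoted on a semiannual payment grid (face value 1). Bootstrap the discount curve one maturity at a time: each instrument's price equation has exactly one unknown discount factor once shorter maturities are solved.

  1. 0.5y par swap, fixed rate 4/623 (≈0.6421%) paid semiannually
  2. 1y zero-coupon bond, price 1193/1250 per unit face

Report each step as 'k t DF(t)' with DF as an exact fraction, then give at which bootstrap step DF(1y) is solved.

step 1 [0.5y] swap r/2=2/623: DF=(1 − 2/623·(0))/(1+2/623) = 623/625 ≈ 0.996800
step 2 [1y] zero: DF = P = 1193/1250 ≈ 0.954400

1 1/2 623/625
2 1 1193/1250
DF(1y) is solved at step 2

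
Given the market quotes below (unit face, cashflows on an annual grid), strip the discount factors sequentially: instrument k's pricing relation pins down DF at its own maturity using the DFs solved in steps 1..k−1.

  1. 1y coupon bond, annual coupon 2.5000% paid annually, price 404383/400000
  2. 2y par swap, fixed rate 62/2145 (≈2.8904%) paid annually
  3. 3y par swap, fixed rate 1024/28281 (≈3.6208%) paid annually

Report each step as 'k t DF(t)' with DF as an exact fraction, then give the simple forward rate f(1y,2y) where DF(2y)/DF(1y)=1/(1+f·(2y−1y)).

1 1 9863/10000
2 2 4721/5000
3 3 561/625
f(1y,2y) = ((9863/10000)/(4721/5000) − 1)/(1) = 421/9442 ≈ 4.4588%

step 1 [1y] bond c/1=1/40: DF=(404383/400000 − 1/40·(0))/(1+1/40) = 9863/10000 ≈ 0.986300
step 2 [2y] swap r/1=62/2145: DF=(1 − 62/2145·(0.986300))/(1+62/2145) = 4721/5000 ≈ 0.944200
step 3 [3y] swap r/1=1024/28281: DF=(1 − 1024/28281·(0.986300+0.944200))/(1+1024/28281) = 561/625 ≈ 0.897600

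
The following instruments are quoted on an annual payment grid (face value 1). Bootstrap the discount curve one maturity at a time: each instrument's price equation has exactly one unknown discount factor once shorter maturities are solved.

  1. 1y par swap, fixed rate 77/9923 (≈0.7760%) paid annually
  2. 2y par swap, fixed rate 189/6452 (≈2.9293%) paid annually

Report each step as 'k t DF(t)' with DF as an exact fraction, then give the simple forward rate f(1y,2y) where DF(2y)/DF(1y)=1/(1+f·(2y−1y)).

1 1 9923/10000
2 2 9433/10000
f(1y,2y) = ((9923/10000)/(9433/10000) − 1)/(1) = 490/9433 ≈ 5.1945%

step 1 [1y] swap r/1=77/9923: DF=(1 − 77/9923·(0))/(1+77/9923) = 9923/10000 ≈ 0.992300
step 2 [2y] swap r/1=189/6452: DF=(1 − 189/6452·(0.992300))/(1+189/6452) = 9433/10000 ≈ 0.943300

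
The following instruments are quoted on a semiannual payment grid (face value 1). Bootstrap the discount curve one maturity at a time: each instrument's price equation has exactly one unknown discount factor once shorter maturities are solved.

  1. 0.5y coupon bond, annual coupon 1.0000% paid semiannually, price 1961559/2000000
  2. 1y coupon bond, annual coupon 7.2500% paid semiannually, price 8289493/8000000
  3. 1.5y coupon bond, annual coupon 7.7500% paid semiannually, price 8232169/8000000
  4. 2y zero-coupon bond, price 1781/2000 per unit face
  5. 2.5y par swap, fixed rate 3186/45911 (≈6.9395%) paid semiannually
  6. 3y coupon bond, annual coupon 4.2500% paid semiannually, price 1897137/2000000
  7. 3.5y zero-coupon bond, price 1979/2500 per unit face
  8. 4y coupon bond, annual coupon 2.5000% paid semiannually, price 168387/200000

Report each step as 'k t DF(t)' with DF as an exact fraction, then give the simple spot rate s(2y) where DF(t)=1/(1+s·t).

step 1 [0.5y] bond c/2=1/200: DF=(1961559/2000000 − 1/200·(0))/(1+1/200) = 9759/10000 ≈ 0.975900
step 2 [1y] bond c/2=29/800: DF=(8289493/8000000 − 29/800·(0.975900))/(1+29/800) = 4829/5000 ≈ 0.965800
step 3 [1.5y] bond c/2=31/800: DF=(8232169/8000000 − 31/800·(0.975900+0.965800))/(1+31/800) = 4591/5000 ≈ 0.918200
step 4 [2y] zero: DF = P = 1781/2000 ≈ 0.890500
step 5 [2.5y] swap r/2=1593/45911: DF=(1 − 1593/45911·(0.975900+0.965800+0.918200+0.890500))/(1+1593/45911) = 8407/10000 ≈ 0.840700
step 6 [3y] bond c/2=17/800: DF=(1897137/2000000 − 17/800·(0.975900+0.965800+0.918200+0.890500+0.840700))/(1+17/800) = 8333/10000 ≈ 0.833300
step 7 [3.5y] zero: DF = P = 1979/2500 ≈ 0.791600
step 8 [4y] bond c/2=1/80: DF=(168387/200000 − 1/80·(0.975900+0.965800+0.918200+0.890500+0.840700+0.833300+0.791600))/(1+1/80) = 1887/2500 ≈ 0.754800

1 1/2 9759/10000
2 1 4829/5000
3 3/2 4591/5000
4 2 1781/2000
5 5/2 8407/10000
6 3 8333/10000
7 7/2 1979/2500
8 4 1887/2500
s(2y) = (1/(1781/2000) − 1)/(2) = 219/3562 ≈ 6.1482%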